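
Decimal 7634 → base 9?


Divide by 9 repeatedly:
7634 ÷ 9 = 848 remainder 2
848 ÷ 9 = 94 remainder 2
94 ÷ 9 = 10 remainder 4
10 ÷ 9 = 1 remainder 1
1 ÷ 9 = 0 remainder 1
Reading remainders bottom-up:
= 11422


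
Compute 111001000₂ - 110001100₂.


Align and subtract column by column (LSB to MSB, borrowing when needed):
  111001000
- 110001100
  ---------
  col 0: (0 - 0 borrow-in) - 0 → 0 - 0 = 0, borrow out 0
  col 1: (0 - 0 borrow-in) - 0 → 0 - 0 = 0, borrow out 0
  col 2: (0 - 0 borrow-in) - 1 → borrow from next column: (0+2) - 1 = 1, borrow out 1
  col 3: (1 - 1 borrow-in) - 1 → borrow from next column: (0+2) - 1 = 1, borrow out 1
  col 4: (0 - 1 borrow-in) - 0 → borrow from next column: (-1+2) - 0 = 1, borrow out 1
  col 5: (0 - 1 borrow-in) - 0 → borrow from next column: (-1+2) - 0 = 1, borrow out 1
  col 6: (1 - 1 borrow-in) - 0 → 0 - 0 = 0, borrow out 0
  col 7: (1 - 0 borrow-in) - 1 → 1 - 1 = 0, borrow out 0
  col 8: (1 - 0 borrow-in) - 1 → 1 - 1 = 0, borrow out 0
Reading bits MSB→LSB: 000111100
Strip leading zeros: 111100
= 111100


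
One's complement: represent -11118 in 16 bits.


Original: 0010101101101110
Invert all bits:
  bit 0: 0 → 1
  bit 1: 0 → 1
  bit 2: 1 → 0
  bit 3: 0 → 1
  bit 4: 1 → 0
  bit 5: 0 → 1
  bit 6: 1 → 0
  bit 7: 1 → 0
  bit 8: 0 → 1
  bit 9: 1 → 0
  bit 10: 1 → 0
  bit 11: 0 → 1
  bit 12: 1 → 0
  bit 13: 1 → 0
  bit 14: 1 → 0
  bit 15: 0 → 1
= 1101010010010001


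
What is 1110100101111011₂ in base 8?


Group into 3-bit groups: 001110100101111011
  001 = 1
  110 = 6
  100 = 4
  101 = 5
  111 = 7
  011 = 3
= 0o164573


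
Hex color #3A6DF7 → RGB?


Hex: #3A6DF7
R = 3A₁₆ = 58
G = 6D₁₆ = 109
B = F7₁₆ = 247
= RGB(58, 109, 247)


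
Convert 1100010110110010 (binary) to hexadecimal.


Group into 4-bit nibbles: 1100010110110010
  1100 = C
  0101 = 5
  1011 = B
  0010 = 2
= 0xC5B2


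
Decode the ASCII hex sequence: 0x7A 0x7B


Codes (hex): 0x7A 0x7B
Per-code ASCII lookup:
  0x7A = 122  (range 97-122: lowercase, 122 - 97 = 25) → 'z'
  0x7B = 123  (special character) → '{'
= 'z{'


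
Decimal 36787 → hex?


Divide by 16 repeatedly:
36787 ÷ 16 = 2299 remainder 3 (3)
2299 ÷ 16 = 143 remainder 11 (B)
143 ÷ 16 = 8 remainder 15 (F)
8 ÷ 16 = 0 remainder 8 (8)
Reading remainders bottom-up:
= 0x8FB3


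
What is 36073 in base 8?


Divide by 8 repeatedly:
36073 ÷ 8 = 4509 remainder 1
4509 ÷ 8 = 563 remainder 5
563 ÷ 8 = 70 remainder 3
70 ÷ 8 = 8 remainder 6
8 ÷ 8 = 1 remainder 0
1 ÷ 8 = 0 remainder 1
Reading remainders bottom-up:
= 0o106351


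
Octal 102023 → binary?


Each octal digit → 3 binary bits:
  1 = 001
  0 = 000
  2 = 010
  0 = 000
  2 = 010
  3 = 011
Concatenate: 001 000 010 000 010 011
= 001000010000010011


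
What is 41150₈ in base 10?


Positional values:
Position 0: 0 × 8^0 = 0
Position 1: 5 × 8^1 = 40
Position 2: 1 × 8^2 = 64
Position 3: 1 × 8^3 = 512
Position 4: 4 × 8^4 = 16384
Sum = 0 + 40 + 64 + 512 + 16384
= 17000


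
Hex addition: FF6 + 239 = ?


Align and add column by column (LSB to MSB, each column mod 16 with carry):
  0FF6
+ 0239
  ----
  col 0: 6(6) + 9(9) + 0 (carry in) = 15 → F(15), carry out 0
  col 1: F(15) + 3(3) + 0 (carry in) = 18 → 2(2), carry out 1
  col 2: F(15) + 2(2) + 1 (carry in) = 18 → 2(2), carry out 1
  col 3: 0(0) + 0(0) + 1 (carry in) = 1 → 1(1), carry out 0
Reading digits MSB→LSB: 122F
Strip leading zeros: 122F
= 0x122F


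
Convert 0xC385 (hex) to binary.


Each hex digit → 4 binary bits:
  C = 1100
  3 = 0011
  8 = 1000
  5 = 0101
Concatenate: 1100 0011 1000 0101
= 1100001110000101


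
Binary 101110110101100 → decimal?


Positional values:
Bit 2: 1 × 2^2 = 4
Bit 3: 1 × 2^3 = 8
Bit 5: 1 × 2^5 = 32
Bit 7: 1 × 2^7 = 128
Bit 8: 1 × 2^8 = 256
Bit 10: 1 × 2^10 = 1024
Bit 11: 1 × 2^11 = 2048
Bit 12: 1 × 2^12 = 4096
Bit 14: 1 × 2^14 = 16384
Sum = 4 + 8 + 32 + 128 + 256 + 1024 + 2048 + 4096 + 16384
= 23980


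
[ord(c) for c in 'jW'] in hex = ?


String: 'jW'  (2 characters)
Per-character ASCII lookup:
  'j': lowercase starts at 97: 'j' = 97 + 9 = 106 → 0x6A
  'W': uppercase starts at 65: 'W' = 65 + 22 = 87 → 0x57
= 0x6A 0x57


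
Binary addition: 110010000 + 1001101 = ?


Align and add column by column (LSB to MSB, carry propagating):
  0110010000
+ 0001001101
  ----------
  col 0: 0 + 1 + 0 (carry in) = 1 → bit 1, carry out 0
  col 1: 0 + 0 + 0 (carry in) = 0 → bit 0, carry out 0
  col 2: 0 + 1 + 0 (carry in) = 1 → bit 1, carry out 0
  col 3: 0 + 1 + 0 (carry in) = 1 → bit 1, carry out 0
  col 4: 1 + 0 + 0 (carry in) = 1 → bit 1, carry out 0
  col 5: 0 + 0 + 0 (carry in) = 0 → bit 0, carry out 0
  col 6: 0 + 1 + 0 (carry in) = 1 → bit 1, carry out 0
  col 7: 1 + 0 + 0 (carry in) = 1 → bit 1, carry out 0
  col 8: 1 + 0 + 0 (carry in) = 1 → bit 1, carry out 0
  col 9: 0 + 0 + 0 (carry in) = 0 → bit 0, carry out 0
Reading bits MSB→LSB: 0111011101
Strip leading zeros: 111011101
= 111011101


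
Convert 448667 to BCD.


Each digit → 4-bit binary:
  4 → 0100
  4 → 0100
  8 → 1000
  6 → 0110
  6 → 0110
  7 → 0111
= 0100 0100 1000 0110 0110 0111


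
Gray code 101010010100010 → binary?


Gray code: 101010010100010
MSB stays the same: 1
Each subsequent bit = prev_binary XOR current_gray:
  B[1] = 1 XOR 0 = 1
  B[2] = 1 XOR 1 = 0
  B[3] = 0 XOR 0 = 0
  B[4] = 0 XOR 1 = 1
  B[5] = 1 XOR 0 = 1
  B[6] = 1 XOR 0 = 1
  B[7] = 1 XOR 1 = 0
  B[8] = 0 XOR 0 = 0
  B[9] = 0 XOR 1 = 1
  B[10] = 1 XOR 0 = 1
  B[11] = 1 XOR 0 = 1
  B[12] = 1 XOR 0 = 1
  B[13] = 1 XOR 1 = 0
  B[14] = 0 XOR 0 = 0
= 110011100111100 (26428 decimal)


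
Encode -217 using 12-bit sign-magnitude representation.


Sign bit: 1 (negative)
Magnitude: 217 = 00011011001
= 100011011001


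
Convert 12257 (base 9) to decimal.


Positional values (base 9):
  7 × 9^0 = 7 × 1 = 7
  5 × 9^1 = 5 × 9 = 45
  2 × 9^2 = 2 × 81 = 162
  2 × 9^3 = 2 × 729 = 1458
  1 × 9^4 = 1 × 6561 = 6561
Sum = 7 + 45 + 162 + 1458 + 6561
= 8233


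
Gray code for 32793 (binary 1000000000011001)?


Binary: 1000000000011001
Gray code: G = B XOR (B >> 1)
B >> 1 = 0100000000001100
1000000000011001 XOR 0100000000001100:
  1 XOR 0 = 1
  0 XOR 1 = 1
  0 XOR 0 = 0
  0 XOR 0 = 0
  0 XOR 0 = 0
  0 XOR 0 = 0
  0 XOR 0 = 0
  0 XOR 0 = 0
  0 XOR 0 = 0
  0 XOR 0 = 0
  0 XOR 0 = 0
  1 XOR 0 = 1
  1 XOR 1 = 0
  0 XOR 1 = 1
  0 XOR 0 = 0
  1 XOR 0 = 1
= 1100000000010101


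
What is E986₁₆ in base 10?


Positional values:
Position 0: 6 × 16^0 = 6 × 1 = 6
Position 1: 8 × 16^1 = 8 × 16 = 128
Position 2: 9 × 16^2 = 9 × 256 = 2304
Position 3: E × 16^3 = 14 × 4096 = 57344
Sum = 6 + 128 + 2304 + 57344
= 59782


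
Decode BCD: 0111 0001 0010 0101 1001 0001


Each 4-bit group → digit:
  0111 → 7
  0001 → 1
  0010 → 2
  0101 → 5
  1001 → 9
  0001 → 1
= 712591


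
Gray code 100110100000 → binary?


Gray code: 100110100000
MSB stays the same: 1
Each subsequent bit = prev_binary XOR current_gray:
  B[1] = 1 XOR 0 = 1
  B[2] = 1 XOR 0 = 1
  B[3] = 1 XOR 1 = 0
  B[4] = 0 XOR 1 = 1
  B[5] = 1 XOR 0 = 1
  B[6] = 1 XOR 1 = 0
  B[7] = 0 XOR 0 = 0
  B[8] = 0 XOR 0 = 0
  B[9] = 0 XOR 0 = 0
  B[10] = 0 XOR 0 = 0
  B[11] = 0 XOR 0 = 0
= 111011000000 (3776 decimal)


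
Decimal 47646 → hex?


Divide by 16 repeatedly:
47646 ÷ 16 = 2977 remainder 14 (E)
2977 ÷ 16 = 186 remainder 1 (1)
186 ÷ 16 = 11 remainder 10 (A)
11 ÷ 16 = 0 remainder 11 (B)
Reading remainders bottom-up:
= 0xBA1E


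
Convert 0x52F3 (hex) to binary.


Each hex digit → 4 binary bits:
  5 = 0101
  2 = 0010
  F = 1111
  3 = 0011
Concatenate: 0101 0010 1111 0011
= 0101001011110011


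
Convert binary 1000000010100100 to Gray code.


Binary: 1000000010100100
Gray code: G = B XOR (B >> 1)
B >> 1 = 0100000001010010
1000000010100100 XOR 0100000001010010:
  1 XOR 0 = 1
  0 XOR 1 = 1
  0 XOR 0 = 0
  0 XOR 0 = 0
  0 XOR 0 = 0
  0 XOR 0 = 0
  0 XOR 0 = 0
  0 XOR 0 = 0
  1 XOR 0 = 1
  0 XOR 1 = 1
  1 XOR 0 = 1
  0 XOR 1 = 1
  0 XOR 0 = 0
  1 XOR 0 = 1
  0 XOR 1 = 1
  0 XOR 0 = 0
= 1100000011110110


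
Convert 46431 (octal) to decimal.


Positional values:
Position 0: 1 × 8^0 = 1
Position 1: 3 × 8^1 = 24
Position 2: 4 × 8^2 = 256
Position 3: 6 × 8^3 = 3072
Position 4: 4 × 8^4 = 16384
Sum = 1 + 24 + 256 + 3072 + 16384
= 19737


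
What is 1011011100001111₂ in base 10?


Positional values:
Bit 0: 1 × 2^0 = 1
Bit 1: 1 × 2^1 = 2
Bit 2: 1 × 2^2 = 4
Bit 3: 1 × 2^3 = 8
Bit 8: 1 × 2^8 = 256
Bit 9: 1 × 2^9 = 512
Bit 10: 1 × 2^10 = 1024
Bit 12: 1 × 2^12 = 4096
Bit 13: 1 × 2^13 = 8192
Bit 15: 1 × 2^15 = 32768
Sum = 1 + 2 + 4 + 8 + 256 + 512 + 1024 + 4096 + 8192 + 32768
= 46863


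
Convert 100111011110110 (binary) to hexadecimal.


Group into 4-bit nibbles: 0100111011110110
  0100 = 4
  1110 = E
  1111 = F
  0110 = 6
= 0x4EF6


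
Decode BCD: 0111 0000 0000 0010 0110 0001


Each 4-bit group → digit:
  0111 → 7
  0000 → 0
  0000 → 0
  0010 → 2
  0110 → 6
  0001 → 1
= 700261


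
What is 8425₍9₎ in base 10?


Positional values (base 9):
  5 × 9^0 = 5 × 1 = 5
  2 × 9^1 = 2 × 9 = 18
  4 × 9^2 = 4 × 81 = 324
  8 × 9^3 = 8 × 729 = 5832
Sum = 5 + 18 + 324 + 5832
= 6179


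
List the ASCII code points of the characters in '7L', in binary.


String: '7L'  (2 characters)
Per-character ASCII lookup:
  '7': digits start at 48: '7' = 48 + 7 = 55 → 110111
  'L': uppercase starts at 65: 'L' = 65 + 11 = 76 → 1001100
= 110111 1001100


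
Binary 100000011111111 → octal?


Group into 3-bit groups: 100000011111111
  100 = 4
  000 = 0
  011 = 3
  111 = 7
  111 = 7
= 0o40377


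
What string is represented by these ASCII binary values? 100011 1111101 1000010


Codes (binary): 100011 1111101 1000010
Per-code ASCII lookup:
  100011 = 35  (special character) → '#'
  1111101 = 125  (special character) → '}'
  1000010 = 66  (range 65-90: uppercase, 66 - 65 = 1) → 'B'
= '#}B'


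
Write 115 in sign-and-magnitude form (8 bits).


Sign bit: 0 (positive)
Magnitude: 115 = 1110011
= 01110011


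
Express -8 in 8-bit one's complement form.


Original: 00001000
Invert all bits:
  bit 0: 0 → 1
  bit 1: 0 → 1
  bit 2: 0 → 1
  bit 3: 0 → 1
  bit 4: 1 → 0
  bit 5: 0 → 1
  bit 6: 0 → 1
  bit 7: 0 → 1
= 11110111


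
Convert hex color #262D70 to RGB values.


Hex: #262D70
R = 26₁₆ = 38
G = 2D₁₆ = 45
B = 70₁₆ = 112
= RGB(38, 45, 112)


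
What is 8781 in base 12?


Divide by 12 repeatedly:
8781 ÷ 12 = 731 remainder 9
731 ÷ 12 = 60 remainder 11
60 ÷ 12 = 5 remainder 0
5 ÷ 12 = 0 remainder 5
Reading remainders bottom-up:
= 50B9


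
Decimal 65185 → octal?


Divide by 8 repeatedly:
65185 ÷ 8 = 8148 remainder 1
8148 ÷ 8 = 1018 remainder 4
1018 ÷ 8 = 127 remainder 2
127 ÷ 8 = 15 remainder 7
15 ÷ 8 = 1 remainder 7
1 ÷ 8 = 0 remainder 1
Reading remainders bottom-up:
= 0o177241


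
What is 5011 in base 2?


Divide by 2 repeatedly:
5011 ÷ 2 = 2505 remainder 1
2505 ÷ 2 = 1252 remainder 1
1252 ÷ 2 = 626 remainder 0
626 ÷ 2 = 313 remainder 0
313 ÷ 2 = 156 remainder 1
156 ÷ 2 = 78 remainder 0
78 ÷ 2 = 39 remainder 0
39 ÷ 2 = 19 remainder 1
19 ÷ 2 = 9 remainder 1
9 ÷ 2 = 4 remainder 1
4 ÷ 2 = 2 remainder 0
2 ÷ 2 = 1 remainder 0
1 ÷ 2 = 0 remainder 1
Reading remainders bottom-up:
= 1001110010011


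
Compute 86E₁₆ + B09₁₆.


Align and add column by column (LSB to MSB, each column mod 16 with carry):
  086E
+ 0B09
  ----
  col 0: E(14) + 9(9) + 0 (carry in) = 23 → 7(7), carry out 1
  col 1: 6(6) + 0(0) + 1 (carry in) = 7 → 7(7), carry out 0
  col 2: 8(8) + B(11) + 0 (carry in) = 19 → 3(3), carry out 1
  col 3: 0(0) + 0(0) + 1 (carry in) = 1 → 1(1), carry out 0
Reading digits MSB→LSB: 1377
Strip leading zeros: 1377
= 0x1377


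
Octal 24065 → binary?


Each octal digit → 3 binary bits:
  2 = 010
  4 = 100
  0 = 000
  6 = 110
  5 = 101
Concatenate: 010 100 000 110 101
= 010100000110101


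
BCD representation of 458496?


Each digit → 4-bit binary:
  4 → 0100
  5 → 0101
  8 → 1000
  4 → 0100
  9 → 1001
  6 → 0110
= 0100 0101 1000 0100 1001 0110


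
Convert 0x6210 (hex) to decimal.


Positional values:
Position 0: 0 × 16^0 = 0 × 1 = 0
Position 1: 1 × 16^1 = 1 × 16 = 16
Position 2: 2 × 16^2 = 2 × 256 = 512
Position 3: 6 × 16^3 = 6 × 4096 = 24576
Sum = 0 + 16 + 512 + 24576
= 25104


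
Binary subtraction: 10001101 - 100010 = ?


Align and subtract column by column (LSB to MSB, borrowing when needed):
  10001101
- 00100010
  --------
  col 0: (1 - 0 borrow-in) - 0 → 1 - 0 = 1, borrow out 0
  col 1: (0 - 0 borrow-in) - 1 → borrow from next column: (0+2) - 1 = 1, borrow out 1
  col 2: (1 - 1 borrow-in) - 0 → 0 - 0 = 0, borrow out 0
  col 3: (1 - 0 borrow-in) - 0 → 1 - 0 = 1, borrow out 0
  col 4: (0 - 0 borrow-in) - 0 → 0 - 0 = 0, borrow out 0
  col 5: (0 - 0 borrow-in) - 1 → borrow from next column: (0+2) - 1 = 1, borrow out 1
  col 6: (0 - 1 borrow-in) - 0 → borrow from next column: (-1+2) - 0 = 1, borrow out 1
  col 7: (1 - 1 borrow-in) - 0 → 0 - 0 = 0, borrow out 0
Reading bits MSB→LSB: 01101011
Strip leading zeros: 1101011
= 1101011


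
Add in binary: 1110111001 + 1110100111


Align and add column by column (LSB to MSB, carry propagating):
  01110111001
+ 01110100111
  -----------
  col 0: 1 + 1 + 0 (carry in) = 2 → bit 0, carry out 1
  col 1: 0 + 1 + 1 (carry in) = 2 → bit 0, carry out 1
  col 2: 0 + 1 + 1 (carry in) = 2 → bit 0, carry out 1
  col 3: 1 + 0 + 1 (carry in) = 2 → bit 0, carry out 1
  col 4: 1 + 0 + 1 (carry in) = 2 → bit 0, carry out 1
  col 5: 1 + 1 + 1 (carry in) = 3 → bit 1, carry out 1
  col 6: 0 + 0 + 1 (carry in) = 1 → bit 1, carry out 0
  col 7: 1 + 1 + 0 (carry in) = 2 → bit 0, carry out 1
  col 8: 1 + 1 + 1 (carry in) = 3 → bit 1, carry out 1
  col 9: 1 + 1 + 1 (carry in) = 3 → bit 1, carry out 1
  col 10: 0 + 0 + 1 (carry in) = 1 → bit 1, carry out 0
Reading bits MSB→LSB: 11101100000
Strip leading zeros: 11101100000
= 11101100000


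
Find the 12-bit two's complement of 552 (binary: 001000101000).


Original: 001000101000
Step 1 - Invert all bits: 110111010111
Step 2 - Add 1: 110111010111 + 1
= 110111011000 (represents -552)


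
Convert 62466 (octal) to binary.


Each octal digit → 3 binary bits:
  6 = 110
  2 = 010
  4 = 100
  6 = 110
  6 = 110
Concatenate: 110 010 100 110 110
= 110010100110110


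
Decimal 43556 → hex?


Divide by 16 repeatedly:
43556 ÷ 16 = 2722 remainder 4 (4)
2722 ÷ 16 = 170 remainder 2 (2)
170 ÷ 16 = 10 remainder 10 (A)
10 ÷ 16 = 0 remainder 10 (A)
Reading remainders bottom-up:
= 0xAA24


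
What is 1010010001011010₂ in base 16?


Group into 4-bit nibbles: 1010010001011010
  1010 = A
  0100 = 4
  0101 = 5
  1010 = A
= 0xA45A


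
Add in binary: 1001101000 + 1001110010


Align and add column by column (LSB to MSB, carry propagating):
  01001101000
+ 01001110010
  -----------
  col 0: 0 + 0 + 0 (carry in) = 0 → bit 0, carry out 0
  col 1: 0 + 1 + 0 (carry in) = 1 → bit 1, carry out 0
  col 2: 0 + 0 + 0 (carry in) = 0 → bit 0, carry out 0
  col 3: 1 + 0 + 0 (carry in) = 1 → bit 1, carry out 0
  col 4: 0 + 1 + 0 (carry in) = 1 → bit 1, carry out 0
  col 5: 1 + 1 + 0 (carry in) = 2 → bit 0, carry out 1
  col 6: 1 + 1 + 1 (carry in) = 3 → bit 1, carry out 1
  col 7: 0 + 0 + 1 (carry in) = 1 → bit 1, carry out 0
  col 8: 0 + 0 + 0 (carry in) = 0 → bit 0, carry out 0
  col 9: 1 + 1 + 0 (carry in) = 2 → bit 0, carry out 1
  col 10: 0 + 0 + 1 (carry in) = 1 → bit 1, carry out 0
Reading bits MSB→LSB: 10011011010
Strip leading zeros: 10011011010
= 10011011010


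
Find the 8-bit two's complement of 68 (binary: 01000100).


Original: 01000100
Step 1 - Invert all bits: 10111011
Step 2 - Add 1: 10111011 + 1
= 10111100 (represents -68)


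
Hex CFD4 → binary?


Each hex digit → 4 binary bits:
  C = 1100
  F = 1111
  D = 1101
  4 = 0100
Concatenate: 1100 1111 1101 0100
= 1100111111010100


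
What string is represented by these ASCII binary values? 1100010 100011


Codes (binary): 1100010 100011
Per-code ASCII lookup:
  1100010 = 98  (range 97-122: lowercase, 98 - 97 = 1) → 'b'
  100011 = 35  (special character) → '#'
= 'b#'


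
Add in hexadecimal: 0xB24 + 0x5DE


Align and add column by column (LSB to MSB, each column mod 16 with carry):
  0B24
+ 05DE
  ----
  col 0: 4(4) + E(14) + 0 (carry in) = 18 → 2(2), carry out 1
  col 1: 2(2) + D(13) + 1 (carry in) = 16 → 0(0), carry out 1
  col 2: B(11) + 5(5) + 1 (carry in) = 17 → 1(1), carry out 1
  col 3: 0(0) + 0(0) + 1 (carry in) = 1 → 1(1), carry out 0
Reading digits MSB→LSB: 1102
Strip leading zeros: 1102
= 0x1102


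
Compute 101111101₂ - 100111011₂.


Align and subtract column by column (LSB to MSB, borrowing when needed):
  101111101
- 100111011
  ---------
  col 0: (1 - 0 borrow-in) - 1 → 1 - 1 = 0, borrow out 0
  col 1: (0 - 0 borrow-in) - 1 → borrow from next column: (0+2) - 1 = 1, borrow out 1
  col 2: (1 - 1 borrow-in) - 0 → 0 - 0 = 0, borrow out 0
  col 3: (1 - 0 borrow-in) - 1 → 1 - 1 = 0, borrow out 0
  col 4: (1 - 0 borrow-in) - 1 → 1 - 1 = 0, borrow out 0
  col 5: (1 - 0 borrow-in) - 1 → 1 - 1 = 0, borrow out 0
  col 6: (1 - 0 borrow-in) - 0 → 1 - 0 = 1, borrow out 0
  col 7: (0 - 0 borrow-in) - 0 → 0 - 0 = 0, borrow out 0
  col 8: (1 - 0 borrow-in) - 1 → 1 - 1 = 0, borrow out 0
Reading bits MSB→LSB: 001000010
Strip leading zeros: 1000010
= 1000010


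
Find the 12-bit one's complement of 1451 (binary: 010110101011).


Original: 010110101011
Invert all bits:
  bit 0: 0 → 1
  bit 1: 1 → 0
  bit 2: 0 → 1
  bit 3: 1 → 0
  bit 4: 1 → 0
  bit 5: 0 → 1
  bit 6: 1 → 0
  bit 7: 0 → 1
  bit 8: 1 → 0
  bit 9: 0 → 1
  bit 10: 1 → 0
  bit 11: 1 → 0
= 101001010100


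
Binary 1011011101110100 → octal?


Group into 3-bit groups: 001011011101110100
  001 = 1
  011 = 3
  011 = 3
  101 = 5
  110 = 6
  100 = 4
= 0o133564


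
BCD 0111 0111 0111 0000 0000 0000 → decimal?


Each 4-bit group → digit:
  0111 → 7
  0111 → 7
  0111 → 7
  0000 → 0
  0000 → 0
  0000 → 0
= 777000


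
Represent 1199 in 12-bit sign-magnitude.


Sign bit: 0 (positive)
Magnitude: 1199 = 10010101111
= 010010101111


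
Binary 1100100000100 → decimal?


Positional values:
Bit 2: 1 × 2^2 = 4
Bit 8: 1 × 2^8 = 256
Bit 11: 1 × 2^11 = 2048
Bit 12: 1 × 2^12 = 4096
Sum = 4 + 256 + 2048 + 4096
= 6404


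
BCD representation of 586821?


Each digit → 4-bit binary:
  5 → 0101
  8 → 1000
  6 → 0110
  8 → 1000
  2 → 0010
  1 → 0001
= 0101 1000 0110 1000 0010 0001


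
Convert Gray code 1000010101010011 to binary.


Gray code: 1000010101010011
MSB stays the same: 1
Each subsequent bit = prev_binary XOR current_gray:
  B[1] = 1 XOR 0 = 1
  B[2] = 1 XOR 0 = 1
  B[3] = 1 XOR 0 = 1
  B[4] = 1 XOR 0 = 1
  B[5] = 1 XOR 1 = 0
  B[6] = 0 XOR 0 = 0
  B[7] = 0 XOR 1 = 1
  B[8] = 1 XOR 0 = 1
  B[9] = 1 XOR 1 = 0
  B[10] = 0 XOR 0 = 0
  B[11] = 0 XOR 1 = 1
  B[12] = 1 XOR 0 = 1
  B[13] = 1 XOR 0 = 1
  B[14] = 1 XOR 1 = 0
  B[15] = 0 XOR 1 = 1
= 1111100110011101 (63901 decimal)


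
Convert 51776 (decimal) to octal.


Divide by 8 repeatedly:
51776 ÷ 8 = 6472 remainder 0
6472 ÷ 8 = 809 remainder 0
809 ÷ 8 = 101 remainder 1
101 ÷ 8 = 12 remainder 5
12 ÷ 8 = 1 remainder 4
1 ÷ 8 = 0 remainder 1
Reading remainders bottom-up:
= 0o145100


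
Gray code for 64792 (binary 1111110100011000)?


Binary: 1111110100011000
Gray code: G = B XOR (B >> 1)
B >> 1 = 0111111010001100
1111110100011000 XOR 0111111010001100:
  1 XOR 0 = 1
  1 XOR 1 = 0
  1 XOR 1 = 0
  1 XOR 1 = 0
  1 XOR 1 = 0
  1 XOR 1 = 0
  0 XOR 1 = 1
  1 XOR 0 = 1
  0 XOR 1 = 1
  0 XOR 0 = 0
  0 XOR 0 = 0
  1 XOR 0 = 1
  1 XOR 1 = 0
  0 XOR 1 = 1
  0 XOR 0 = 0
  0 XOR 0 = 0
= 1000001110010100


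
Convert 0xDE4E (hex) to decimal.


Positional values:
Position 0: E × 16^0 = 14 × 1 = 14
Position 1: 4 × 16^1 = 4 × 16 = 64
Position 2: E × 16^2 = 14 × 256 = 3584
Position 3: D × 16^3 = 13 × 4096 = 53248
Sum = 14 + 64 + 3584 + 53248
= 56910


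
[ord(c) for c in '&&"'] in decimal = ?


String: '&&"'  (3 characters)
Per-character ASCII lookup:
  '&': special character: '&' = 38
  '&': special character: '&' = 38
  '"': special character: '"' = 34
= 38 38 34


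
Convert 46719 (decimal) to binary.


Divide by 2 repeatedly:
46719 ÷ 2 = 23359 remainder 1
23359 ÷ 2 = 11679 remainder 1
11679 ÷ 2 = 5839 remainder 1
5839 ÷ 2 = 2919 remainder 1
2919 ÷ 2 = 1459 remainder 1
1459 ÷ 2 = 729 remainder 1
729 ÷ 2 = 364 remainder 1
364 ÷ 2 = 182 remainder 0
182 ÷ 2 = 91 remainder 0
91 ÷ 2 = 45 remainder 1
45 ÷ 2 = 22 remainder 1
22 ÷ 2 = 11 remainder 0
11 ÷ 2 = 5 remainder 1
5 ÷ 2 = 2 remainder 1
2 ÷ 2 = 1 remainder 0
1 ÷ 2 = 0 remainder 1
Reading remainders bottom-up:
= 1011011001111111


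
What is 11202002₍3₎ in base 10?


Positional values (base 3):
  2 × 3^0 = 2 × 1 = 2
  0 × 3^1 = 0 × 3 = 0
  0 × 3^2 = 0 × 9 = 0
  2 × 3^3 = 2 × 27 = 54
  0 × 3^4 = 0 × 81 = 0
  2 × 3^5 = 2 × 243 = 486
  1 × 3^6 = 1 × 729 = 729
  1 × 3^7 = 1 × 2187 = 2187
Sum = 2 + 0 + 0 + 54 + 0 + 486 + 729 + 2187
= 3458


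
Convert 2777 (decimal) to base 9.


Divide by 9 repeatedly:
2777 ÷ 9 = 308 remainder 5
308 ÷ 9 = 34 remainder 2
34 ÷ 9 = 3 remainder 7
3 ÷ 9 = 0 remainder 3
Reading remainders bottom-up:
= 3725


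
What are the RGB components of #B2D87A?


Hex: #B2D87A
R = B2₁₆ = 178
G = D8₁₆ = 216
B = 7A₁₆ = 122
= RGB(178, 216, 122)


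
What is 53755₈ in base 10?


Positional values:
Position 0: 5 × 8^0 = 5
Position 1: 5 × 8^1 = 40
Position 2: 7 × 8^2 = 448
Position 3: 3 × 8^3 = 1536
Position 4: 5 × 8^4 = 20480
Sum = 5 + 40 + 448 + 1536 + 20480
= 22509


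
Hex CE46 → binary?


Each hex digit → 4 binary bits:
  C = 1100
  E = 1110
  4 = 0100
  6 = 0110
Concatenate: 1100 1110 0100 0110
= 1100111001000110


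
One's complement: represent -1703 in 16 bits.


Original: 0000011010100111
Invert all bits:
  bit 0: 0 → 1
  bit 1: 0 → 1
  bit 2: 0 → 1
  bit 3: 0 → 1
  bit 4: 0 → 1
  bit 5: 1 → 0
  bit 6: 1 → 0
  bit 7: 0 → 1
  bit 8: 1 → 0
  bit 9: 0 → 1
  bit 10: 1 → 0
  bit 11: 0 → 1
  bit 12: 0 → 1
  bit 13: 1 → 0
  bit 14: 1 → 0
  bit 15: 1 → 0
= 1111100101011000


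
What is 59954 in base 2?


Divide by 2 repeatedly:
59954 ÷ 2 = 29977 remainder 0
29977 ÷ 2 = 14988 remainder 1
14988 ÷ 2 = 7494 remainder 0
7494 ÷ 2 = 3747 remainder 0
3747 ÷ 2 = 1873 remainder 1
1873 ÷ 2 = 936 remainder 1
936 ÷ 2 = 468 remainder 0
468 ÷ 2 = 234 remainder 0
234 ÷ 2 = 117 remainder 0
117 ÷ 2 = 58 remainder 1
58 ÷ 2 = 29 remainder 0
29 ÷ 2 = 14 remainder 1
14 ÷ 2 = 7 remainder 0
7 ÷ 2 = 3 remainder 1
3 ÷ 2 = 1 remainder 1
1 ÷ 2 = 0 remainder 1
Reading remainders bottom-up:
= 1110101000110010


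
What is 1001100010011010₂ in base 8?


Group into 3-bit groups: 001001100010011010
  001 = 1
  001 = 1
  100 = 4
  010 = 2
  011 = 3
  010 = 2
= 0o114232


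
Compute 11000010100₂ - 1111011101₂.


Align and subtract column by column (LSB to MSB, borrowing when needed):
  11000010100
- 01111011101
  -----------
  col 0: (0 - 0 borrow-in) - 1 → borrow from next column: (0+2) - 1 = 1, borrow out 1
  col 1: (0 - 1 borrow-in) - 0 → borrow from next column: (-1+2) - 0 = 1, borrow out 1
  col 2: (1 - 1 borrow-in) - 1 → borrow from next column: (0+2) - 1 = 1, borrow out 1
  col 3: (0 - 1 borrow-in) - 1 → borrow from next column: (-1+2) - 1 = 0, borrow out 1
  col 4: (1 - 1 borrow-in) - 1 → borrow from next column: (0+2) - 1 = 1, borrow out 1
  col 5: (0 - 1 borrow-in) - 0 → borrow from next column: (-1+2) - 0 = 1, borrow out 1
  col 6: (0 - 1 borrow-in) - 1 → borrow from next column: (-1+2) - 1 = 0, borrow out 1
  col 7: (0 - 1 borrow-in) - 1 → borrow from next column: (-1+2) - 1 = 0, borrow out 1
  col 8: (0 - 1 borrow-in) - 1 → borrow from next column: (-1+2) - 1 = 0, borrow out 1
  col 9: (1 - 1 borrow-in) - 1 → borrow from next column: (0+2) - 1 = 1, borrow out 1
  col 10: (1 - 1 borrow-in) - 0 → 0 - 0 = 0, borrow out 0
Reading bits MSB→LSB: 01000110111
Strip leading zeros: 1000110111
= 1000110111


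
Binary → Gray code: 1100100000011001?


Binary: 1100100000011001
Gray code: G = B XOR (B >> 1)
B >> 1 = 0110010000001100
1100100000011001 XOR 0110010000001100:
  1 XOR 0 = 1
  1 XOR 1 = 0
  0 XOR 1 = 1
  0 XOR 0 = 0
  1 XOR 0 = 1
  0 XOR 1 = 1
  0 XOR 0 = 0
  0 XOR 0 = 0
  0 XOR 0 = 0
  0 XOR 0 = 0
  0 XOR 0 = 0
  1 XOR 0 = 1
  1 XOR 1 = 0
  0 XOR 1 = 1
  0 XOR 0 = 0
  1 XOR 0 = 1
= 1010110000010101


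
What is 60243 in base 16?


Divide by 16 repeatedly:
60243 ÷ 16 = 3765 remainder 3 (3)
3765 ÷ 16 = 235 remainder 5 (5)
235 ÷ 16 = 14 remainder 11 (B)
14 ÷ 16 = 0 remainder 14 (E)
Reading remainders bottom-up:
= 0xEB53


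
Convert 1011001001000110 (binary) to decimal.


Positional values:
Bit 1: 1 × 2^1 = 2
Bit 2: 1 × 2^2 = 4
Bit 6: 1 × 2^6 = 64
Bit 9: 1 × 2^9 = 512
Bit 12: 1 × 2^12 = 4096
Bit 13: 1 × 2^13 = 8192
Bit 15: 1 × 2^15 = 32768
Sum = 2 + 4 + 64 + 512 + 4096 + 8192 + 32768
= 45638


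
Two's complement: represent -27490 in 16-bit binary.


Original: 0110101101100010
Step 1 - Invert all bits: 1001010010011101
Step 2 - Add 1: 1001010010011101 + 1
= 1001010010011110 (represents -27490)


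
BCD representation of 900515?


Each digit → 4-bit binary:
  9 → 1001
  0 → 0000
  0 → 0000
  5 → 0101
  1 → 0001
  5 → 0101
= 1001 0000 0000 0101 0001 0101


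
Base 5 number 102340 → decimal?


Positional values (base 5):
  0 × 5^0 = 0 × 1 = 0
  4 × 5^1 = 4 × 5 = 20
  3 × 5^2 = 3 × 25 = 75
  2 × 5^3 = 2 × 125 = 250
  0 × 5^4 = 0 × 625 = 0
  1 × 5^5 = 1 × 3125 = 3125
Sum = 0 + 20 + 75 + 250 + 0 + 3125
= 3470


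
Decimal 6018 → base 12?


Divide by 12 repeatedly:
6018 ÷ 12 = 501 remainder 6
501 ÷ 12 = 41 remainder 9
41 ÷ 12 = 3 remainder 5
3 ÷ 12 = 0 remainder 3
Reading remainders bottom-up:
= 3596


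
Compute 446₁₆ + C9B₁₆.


Align and add column by column (LSB to MSB, each column mod 16 with carry):
  0446
+ 0C9B
  ----
  col 0: 6(6) + B(11) + 0 (carry in) = 17 → 1(1), carry out 1
  col 1: 4(4) + 9(9) + 1 (carry in) = 14 → E(14), carry out 0
  col 2: 4(4) + C(12) + 0 (carry in) = 16 → 0(0), carry out 1
  col 3: 0(0) + 0(0) + 1 (carry in) = 1 → 1(1), carry out 0
Reading digits MSB→LSB: 10E1
Strip leading zeros: 10E1
= 0x10E1


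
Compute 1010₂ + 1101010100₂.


Align and add column by column (LSB to MSB, carry propagating):
  00000001010
+ 01101010100
  -----------
  col 0: 0 + 0 + 0 (carry in) = 0 → bit 0, carry out 0
  col 1: 1 + 0 + 0 (carry in) = 1 → bit 1, carry out 0
  col 2: 0 + 1 + 0 (carry in) = 1 → bit 1, carry out 0
  col 3: 1 + 0 + 0 (carry in) = 1 → bit 1, carry out 0
  col 4: 0 + 1 + 0 (carry in) = 1 → bit 1, carry out 0
  col 5: 0 + 0 + 0 (carry in) = 0 → bit 0, carry out 0
  col 6: 0 + 1 + 0 (carry in) = 1 → bit 1, carry out 0
  col 7: 0 + 0 + 0 (carry in) = 0 → bit 0, carry out 0
  col 8: 0 + 1 + 0 (carry in) = 1 → bit 1, carry out 0
  col 9: 0 + 1 + 0 (carry in) = 1 → bit 1, carry out 0
  col 10: 0 + 0 + 0 (carry in) = 0 → bit 0, carry out 0
Reading bits MSB→LSB: 01101011110
Strip leading zeros: 1101011110
= 1101011110


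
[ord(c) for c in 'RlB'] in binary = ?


String: 'RlB'  (3 characters)
Per-character ASCII lookup:
  'R': uppercase starts at 65: 'R' = 65 + 17 = 82 → 1010010
  'l': lowercase starts at 97: 'l' = 97 + 11 = 108 → 1101100
  'B': uppercase starts at 65: 'B' = 65 + 1 = 66 → 1000010
= 1010010 1101100 1000010


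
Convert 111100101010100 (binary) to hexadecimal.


Group into 4-bit nibbles: 0111100101010100
  0111 = 7
  1001 = 9
  0101 = 5
  0100 = 4
= 0x7954


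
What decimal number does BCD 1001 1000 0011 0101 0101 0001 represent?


Each 4-bit group → digit:
  1001 → 9
  1000 → 8
  0011 → 3
  0101 → 5
  0101 → 5
  0001 → 1
= 983551


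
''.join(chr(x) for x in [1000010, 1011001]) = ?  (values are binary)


Codes (binary): 1000010 1011001
Per-code ASCII lookup:
  1000010 = 66  (range 65-90: uppercase, 66 - 65 = 1) → 'B'
  1011001 = 89  (range 65-90: uppercase, 89 - 65 = 24) → 'Y'
= 'BY'


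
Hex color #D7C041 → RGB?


Hex: #D7C041
R = D7₁₆ = 215
G = C0₁₆ = 192
B = 41₁₆ = 65
= RGB(215, 192, 65)


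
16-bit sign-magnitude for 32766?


Sign bit: 0 (positive)
Magnitude: 32766 = 111111111111110
= 0111111111111110


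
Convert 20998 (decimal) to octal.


Divide by 8 repeatedly:
20998 ÷ 8 = 2624 remainder 6
2624 ÷ 8 = 328 remainder 0
328 ÷ 8 = 41 remainder 0
41 ÷ 8 = 5 remainder 1
5 ÷ 8 = 0 remainder 5
Reading remainders bottom-up:
= 0o51006


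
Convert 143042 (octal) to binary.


Each octal digit → 3 binary bits:
  1 = 001
  4 = 100
  3 = 011
  0 = 000
  4 = 100
  2 = 010
Concatenate: 001 100 011 000 100 010
= 001100011000100010


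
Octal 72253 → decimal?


Positional values:
Position 0: 3 × 8^0 = 3
Position 1: 5 × 8^1 = 40
Position 2: 2 × 8^2 = 128
Position 3: 2 × 8^3 = 1024
Position 4: 7 × 8^4 = 28672
Sum = 3 + 40 + 128 + 1024 + 28672
= 29867


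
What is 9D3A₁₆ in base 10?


Positional values:
Position 0: A × 16^0 = 10 × 1 = 10
Position 1: 3 × 16^1 = 3 × 16 = 48
Position 2: D × 16^2 = 13 × 256 = 3328
Position 3: 9 × 16^3 = 9 × 4096 = 36864
Sum = 10 + 48 + 3328 + 36864
= 40250


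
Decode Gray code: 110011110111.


Gray code: 110011110111
MSB stays the same: 1
Each subsequent bit = prev_binary XOR current_gray:
  B[1] = 1 XOR 1 = 0
  B[2] = 0 XOR 0 = 0
  B[3] = 0 XOR 0 = 0
  B[4] = 0 XOR 1 = 1
  B[5] = 1 XOR 1 = 0
  B[6] = 0 XOR 1 = 1
  B[7] = 1 XOR 1 = 0
  B[8] = 0 XOR 0 = 0
  B[9] = 0 XOR 1 = 1
  B[10] = 1 XOR 1 = 0
  B[11] = 0 XOR 1 = 1
= 100010100101 (2213 decimal)


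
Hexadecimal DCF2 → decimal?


Positional values:
Position 0: 2 × 16^0 = 2 × 1 = 2
Position 1: F × 16^1 = 15 × 16 = 240
Position 2: C × 16^2 = 12 × 256 = 3072
Position 3: D × 16^3 = 13 × 4096 = 53248
Sum = 2 + 240 + 3072 + 53248
= 56562


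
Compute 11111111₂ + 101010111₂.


Align and add column by column (LSB to MSB, carry propagating):
  0011111111
+ 0101010111
  ----------
  col 0: 1 + 1 + 0 (carry in) = 2 → bit 0, carry out 1
  col 1: 1 + 1 + 1 (carry in) = 3 → bit 1, carry out 1
  col 2: 1 + 1 + 1 (carry in) = 3 → bit 1, carry out 1
  col 3: 1 + 0 + 1 (carry in) = 2 → bit 0, carry out 1
  col 4: 1 + 1 + 1 (carry in) = 3 → bit 1, carry out 1
  col 5: 1 + 0 + 1 (carry in) = 2 → bit 0, carry out 1
  col 6: 1 + 1 + 1 (carry in) = 3 → bit 1, carry out 1
  col 7: 1 + 0 + 1 (carry in) = 2 → bit 0, carry out 1
  col 8: 0 + 1 + 1 (carry in) = 2 → bit 0, carry out 1
  col 9: 0 + 0 + 1 (carry in) = 1 → bit 1, carry out 0
Reading bits MSB→LSB: 1001010110
Strip leading zeros: 1001010110
= 1001010110


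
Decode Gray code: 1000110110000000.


Gray code: 1000110110000000
MSB stays the same: 1
Each subsequent bit = prev_binary XOR current_gray:
  B[1] = 1 XOR 0 = 1
  B[2] = 1 XOR 0 = 1
  B[3] = 1 XOR 0 = 1
  B[4] = 1 XOR 1 = 0
  B[5] = 0 XOR 1 = 1
  B[6] = 1 XOR 0 = 1
  B[7] = 1 XOR 1 = 0
  B[8] = 0 XOR 1 = 1
  B[9] = 1 XOR 0 = 1
  B[10] = 1 XOR 0 = 1
  B[11] = 1 XOR 0 = 1
  B[12] = 1 XOR 0 = 1
  B[13] = 1 XOR 0 = 1
  B[14] = 1 XOR 0 = 1
  B[15] = 1 XOR 0 = 1
= 1111011011111111 (63231 decimal)


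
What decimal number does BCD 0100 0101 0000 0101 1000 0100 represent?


Each 4-bit group → digit:
  0100 → 4
  0101 → 5
  0000 → 0
  0101 → 5
  1000 → 8
  0100 → 4
= 450584


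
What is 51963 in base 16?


Divide by 16 repeatedly:
51963 ÷ 16 = 3247 remainder 11 (B)
3247 ÷ 16 = 202 remainder 15 (F)
202 ÷ 16 = 12 remainder 10 (A)
12 ÷ 16 = 0 remainder 12 (C)
Reading remainders bottom-up:
= 0xCAFB


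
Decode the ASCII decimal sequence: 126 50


Codes (decimal): 126 50
Per-code ASCII lookup:
  126  (special character) → '~'
  50  (range 48-57: digits, 50 - 48 = 2) → '2'
= '~2'


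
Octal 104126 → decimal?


Positional values:
Position 0: 6 × 8^0 = 6
Position 1: 2 × 8^1 = 16
Position 2: 1 × 8^2 = 64
Position 3: 4 × 8^3 = 2048
Position 4: 0 × 8^4 = 0
Position 5: 1 × 8^5 = 32768
Sum = 6 + 16 + 64 + 2048 + 0 + 32768
= 34902


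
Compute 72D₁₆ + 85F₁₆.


Align and add column by column (LSB to MSB, each column mod 16 with carry):
  072D
+ 085F
  ----
  col 0: D(13) + F(15) + 0 (carry in) = 28 → C(12), carry out 1
  col 1: 2(2) + 5(5) + 1 (carry in) = 8 → 8(8), carry out 0
  col 2: 7(7) + 8(8) + 0 (carry in) = 15 → F(15), carry out 0
  col 3: 0(0) + 0(0) + 0 (carry in) = 0 → 0(0), carry out 0
Reading digits MSB→LSB: 0F8C
Strip leading zeros: F8C
= 0xF8C


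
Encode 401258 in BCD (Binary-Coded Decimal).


Each digit → 4-bit binary:
  4 → 0100
  0 → 0000
  1 → 0001
  2 → 0010
  5 → 0101
  8 → 1000
= 0100 0000 0001 0010 0101 1000


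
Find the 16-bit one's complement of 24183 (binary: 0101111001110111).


Original: 0101111001110111
Invert all bits:
  bit 0: 0 → 1
  bit 1: 1 → 0
  bit 2: 0 → 1
  bit 3: 1 → 0
  bit 4: 1 → 0
  bit 5: 1 → 0
  bit 6: 1 → 0
  bit 7: 0 → 1
  bit 8: 0 → 1
  bit 9: 1 → 0
  bit 10: 1 → 0
  bit 11: 1 → 0
  bit 12: 0 → 1
  bit 13: 1 → 0
  bit 14: 1 → 0
  bit 15: 1 → 0
= 1010000110001000


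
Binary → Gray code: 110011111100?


Binary: 110011111100
Gray code: G = B XOR (B >> 1)
B >> 1 = 011001111110
110011111100 XOR 011001111110:
  1 XOR 0 = 1
  1 XOR 1 = 0
  0 XOR 1 = 1
  0 XOR 0 = 0
  1 XOR 0 = 1
  1 XOR 1 = 0
  1 XOR 1 = 0
  1 XOR 1 = 0
  1 XOR 1 = 0
  1 XOR 1 = 0
  0 XOR 1 = 1
  0 XOR 0 = 0
= 101010000010


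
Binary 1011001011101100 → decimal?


Positional values:
Bit 2: 1 × 2^2 = 4
Bit 3: 1 × 2^3 = 8
Bit 5: 1 × 2^5 = 32
Bit 6: 1 × 2^6 = 64
Bit 7: 1 × 2^7 = 128
Bit 9: 1 × 2^9 = 512
Bit 12: 1 × 2^12 = 4096
Bit 13: 1 × 2^13 = 8192
Bit 15: 1 × 2^15 = 32768
Sum = 4 + 8 + 32 + 64 + 128 + 512 + 4096 + 8192 + 32768
= 45804


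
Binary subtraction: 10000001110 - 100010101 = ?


Align and subtract column by column (LSB to MSB, borrowing when needed):
  10000001110
- 00100010101
  -----------
  col 0: (0 - 0 borrow-in) - 1 → borrow from next column: (0+2) - 1 = 1, borrow out 1
  col 1: (1 - 1 borrow-in) - 0 → 0 - 0 = 0, borrow out 0
  col 2: (1 - 0 borrow-in) - 1 → 1 - 1 = 0, borrow out 0
  col 3: (1 - 0 borrow-in) - 0 → 1 - 0 = 1, borrow out 0
  col 4: (0 - 0 borrow-in) - 1 → borrow from next column: (0+2) - 1 = 1, borrow out 1
  col 5: (0 - 1 borrow-in) - 0 → borrow from next column: (-1+2) - 0 = 1, borrow out 1
  col 6: (0 - 1 borrow-in) - 0 → borrow from next column: (-1+2) - 0 = 1, borrow out 1
  col 7: (0 - 1 borrow-in) - 0 → borrow from next column: (-1+2) - 0 = 1, borrow out 1
  col 8: (0 - 1 borrow-in) - 1 → borrow from next column: (-1+2) - 1 = 0, borrow out 1
  col 9: (0 - 1 borrow-in) - 0 → borrow from next column: (-1+2) - 0 = 1, borrow out 1
  col 10: (1 - 1 borrow-in) - 0 → 0 - 0 = 0, borrow out 0
Reading bits MSB→LSB: 01011111001
Strip leading zeros: 1011111001
= 1011111001


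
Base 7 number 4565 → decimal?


Positional values (base 7):
  5 × 7^0 = 5 × 1 = 5
  6 × 7^1 = 6 × 7 = 42
  5 × 7^2 = 5 × 49 = 245
  4 × 7^3 = 4 × 343 = 1372
Sum = 5 + 42 + 245 + 1372
= 1664


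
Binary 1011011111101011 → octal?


Group into 3-bit groups: 001011011111101011
  001 = 1
  011 = 3
  011 = 3
  111 = 7
  101 = 5
  011 = 3
= 0o133753


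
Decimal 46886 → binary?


Divide by 2 repeatedly:
46886 ÷ 2 = 23443 remainder 0
23443 ÷ 2 = 11721 remainder 1
11721 ÷ 2 = 5860 remainder 1
5860 ÷ 2 = 2930 remainder 0
2930 ÷ 2 = 1465 remainder 0
1465 ÷ 2 = 732 remainder 1
732 ÷ 2 = 366 remainder 0
366 ÷ 2 = 183 remainder 0
183 ÷ 2 = 91 remainder 1
91 ÷ 2 = 45 remainder 1
45 ÷ 2 = 22 remainder 1
22 ÷ 2 = 11 remainder 0
11 ÷ 2 = 5 remainder 1
5 ÷ 2 = 2 remainder 1
2 ÷ 2 = 1 remainder 0
1 ÷ 2 = 0 remainder 1
Reading remainders bottom-up:
= 1011011100100110


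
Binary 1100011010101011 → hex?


Group into 4-bit nibbles: 1100011010101011
  1100 = C
  0110 = 6
  1010 = A
  1011 = B
= 0xC6AB


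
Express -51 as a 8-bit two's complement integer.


Original: 00110011
Step 1 - Invert all bits: 11001100
Step 2 - Add 1: 11001100 + 1
= 11001101 (represents -51)


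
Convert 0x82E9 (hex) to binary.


Each hex digit → 4 binary bits:
  8 = 1000
  2 = 0010
  E = 1110
  9 = 1001
Concatenate: 1000 0010 1110 1001
= 1000001011101001


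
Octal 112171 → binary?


Each octal digit → 3 binary bits:
  1 = 001
  1 = 001
  2 = 010
  1 = 001
  7 = 111
  1 = 001
Concatenate: 001 001 010 001 111 001
= 001001010001111001


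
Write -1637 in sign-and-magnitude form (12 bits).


Sign bit: 1 (negative)
Magnitude: 1637 = 11001100101
= 111001100101


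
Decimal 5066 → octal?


Divide by 8 repeatedly:
5066 ÷ 8 = 633 remainder 2
633 ÷ 8 = 79 remainder 1
79 ÷ 8 = 9 remainder 7
9 ÷ 8 = 1 remainder 1
1 ÷ 8 = 0 remainder 1
Reading remainders bottom-up:
= 0o11712


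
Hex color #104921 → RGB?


Hex: #104921
R = 10₁₆ = 16
G = 49₁₆ = 73
B = 21₁₆ = 33
= RGB(16, 73, 33)


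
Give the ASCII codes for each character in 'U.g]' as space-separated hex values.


String: 'U.g]'  (4 characters)
Per-character ASCII lookup:
  'U': uppercase starts at 65: 'U' = 65 + 20 = 85 → 0x55
  '.': special character: '.' = 46 → 0x2E
  'g': lowercase starts at 97: 'g' = 97 + 6 = 103 → 0x67
  ']': special character: ']' = 93 → 0x5D
= 0x55 0x2E 0x67 0x5D


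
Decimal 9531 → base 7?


Divide by 7 repeatedly:
9531 ÷ 7 = 1361 remainder 4
1361 ÷ 7 = 194 remainder 3
194 ÷ 7 = 27 remainder 5
27 ÷ 7 = 3 remainder 6
3 ÷ 7 = 0 remainder 3
Reading remainders bottom-up:
= 36534


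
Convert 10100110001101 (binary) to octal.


Group into 3-bit groups: 010100110001101
  010 = 2
  100 = 4
  110 = 6
  001 = 1
  101 = 5
= 0o24615


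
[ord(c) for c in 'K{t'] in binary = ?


String: 'K{t'  (3 characters)
Per-character ASCII lookup:
  'K': uppercase starts at 65: 'K' = 65 + 10 = 75 → 1001011
  '{': special character: '{' = 123 → 1111011
  't': lowercase starts at 97: 't' = 97 + 19 = 116 → 1110100
= 1001011 1111011 1110100


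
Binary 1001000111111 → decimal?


Positional values:
Bit 0: 1 × 2^0 = 1
Bit 1: 1 × 2^1 = 2
Bit 2: 1 × 2^2 = 4
Bit 3: 1 × 2^3 = 8
Bit 4: 1 × 2^4 = 16
Bit 5: 1 × 2^5 = 32
Bit 9: 1 × 2^9 = 512
Bit 12: 1 × 2^12 = 4096
Sum = 1 + 2 + 4 + 8 + 16 + 32 + 512 + 4096
= 4671


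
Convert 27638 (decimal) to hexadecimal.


Divide by 16 repeatedly:
27638 ÷ 16 = 1727 remainder 6 (6)
1727 ÷ 16 = 107 remainder 15 (F)
107 ÷ 16 = 6 remainder 11 (B)
6 ÷ 16 = 0 remainder 6 (6)
Reading remainders bottom-up:
= 0x6BF6


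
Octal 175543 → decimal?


Positional values:
Position 0: 3 × 8^0 = 3
Position 1: 4 × 8^1 = 32
Position 2: 5 × 8^2 = 320
Position 3: 5 × 8^3 = 2560
Position 4: 7 × 8^4 = 28672
Position 5: 1 × 8^5 = 32768
Sum = 3 + 32 + 320 + 2560 + 28672 + 32768
= 64355


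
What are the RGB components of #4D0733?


Hex: #4D0733
R = 4D₁₆ = 77
G = 07₁₆ = 7
B = 33₁₆ = 51
= RGB(77, 7, 51)


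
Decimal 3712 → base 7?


Divide by 7 repeatedly:
3712 ÷ 7 = 530 remainder 2
530 ÷ 7 = 75 remainder 5
75 ÷ 7 = 10 remainder 5
10 ÷ 7 = 1 remainder 3
1 ÷ 7 = 0 remainder 1
Reading remainders bottom-up:
= 13552


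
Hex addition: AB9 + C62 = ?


Align and add column by column (LSB to MSB, each column mod 16 with carry):
  0AB9
+ 0C62
  ----
  col 0: 9(9) + 2(2) + 0 (carry in) = 11 → B(11), carry out 0
  col 1: B(11) + 6(6) + 0 (carry in) = 17 → 1(1), carry out 1
  col 2: A(10) + C(12) + 1 (carry in) = 23 → 7(7), carry out 1
  col 3: 0(0) + 0(0) + 1 (carry in) = 1 → 1(1), carry out 0
Reading digits MSB→LSB: 171B
Strip leading zeros: 171B
= 0x171B
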